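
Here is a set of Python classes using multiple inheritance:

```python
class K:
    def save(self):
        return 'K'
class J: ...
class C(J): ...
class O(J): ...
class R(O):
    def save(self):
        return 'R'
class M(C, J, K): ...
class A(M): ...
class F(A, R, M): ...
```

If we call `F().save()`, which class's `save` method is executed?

L[F] = F + merge(L[A], L[R], L[M], [A R M])
  take A:  [A M C J K object] + [R O J object] + [M C J K object] + [A R M]
  take R:  [M C J K object] + [R O J object] + [M C J K object] + [R M]
  take M:  [M C J K object] + [O J object] + [M C J K object] + [M]
  take C:  [C J K object] + [O J object] + [C J K object]
  take O:  [J K object] + [O J object] + [J K object]
  take J:  [J K object] + [J object] + [J K object]
  take K:  [K object] + [object] + [K object]
  take object:  [object] + [object] + [object]
MRO: F A R M C O J K object
save is defined in: K, R. First along the MRO is R.

R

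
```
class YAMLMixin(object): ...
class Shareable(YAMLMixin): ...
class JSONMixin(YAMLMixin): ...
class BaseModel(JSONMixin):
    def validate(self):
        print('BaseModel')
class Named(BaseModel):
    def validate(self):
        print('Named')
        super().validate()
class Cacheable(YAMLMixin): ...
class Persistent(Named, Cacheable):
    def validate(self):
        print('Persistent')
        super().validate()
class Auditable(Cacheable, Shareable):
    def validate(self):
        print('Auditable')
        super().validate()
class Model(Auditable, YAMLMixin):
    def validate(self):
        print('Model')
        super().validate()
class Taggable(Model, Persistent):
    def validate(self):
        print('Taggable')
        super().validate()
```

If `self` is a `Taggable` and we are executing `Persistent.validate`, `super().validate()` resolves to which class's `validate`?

L[Taggable] = Taggable + merge(L[Model], L[Persistent], [Model Persistent])
  take Model:  [Model Auditable Cacheable Shareable YAMLMixin object] + [Persistent Named BaseModel JSONMixin Cacheable YAMLMixin object] + [Model Persistent]
  take Auditable:  [Auditable Cacheable Shareable YAMLMixin object] + [Persistent Named BaseModel JSONMixin Cacheable YAMLMixin object] + [Persistent]
  take Persistent:  [Cacheable Shareable YAMLMixin object] + [Persistent Named BaseModel JSONMixin Cacheable YAMLMixin object] + [Persistent]
  take Named:  [Cacheable Shareable YAMLMixin object] + [Named BaseModel JSONMixin Cacheable YAMLMixin object]
  take BaseModel:  [Cacheable Shareable YAMLMixin object] + [BaseModel JSONMixin Cacheable YAMLMixin object]
  take JSONMixin:  [Cacheable Shareable YAMLMixin object] + [JSONMixin Cacheable YAMLMixin object]
  take Cacheable:  [Cacheable Shareable YAMLMixin object] + [Cacheable YAMLMixin object]
  take Shareable:  [Shareable YAMLMixin object] + [YAMLMixin object]
  take YAMLMixin:  [YAMLMixin object] + [YAMLMixin object]
  take object:  [object] + [object]
MRO: Taggable Model Auditable Persistent Named BaseModel JSONMixin Cacheable Shareable YAMLMixin object
super() in Persistent.validate on a Taggable instance goes to the class after Persistent in Taggable's MRO: Named.

Named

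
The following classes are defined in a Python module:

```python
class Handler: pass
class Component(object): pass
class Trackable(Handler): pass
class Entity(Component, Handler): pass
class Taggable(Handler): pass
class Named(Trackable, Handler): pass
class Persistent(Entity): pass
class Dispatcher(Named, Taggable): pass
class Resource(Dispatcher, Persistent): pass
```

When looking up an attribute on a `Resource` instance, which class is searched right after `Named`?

Trackable

L[Resource] = Resource + merge(L[Dispatcher], L[Persistent], [Dispatcher Persistent])
  take Dispatcher:  [Dispatcher Named Trackable Taggable Handler object] + [Persistent Entity Component Handler object] + [Dispatcher Persistent]
  take Named:  [Named Trackable Taggable Handler object] + [Persistent Entity Component Handler object] + [Persistent]
  take Trackable:  [Trackable Taggable Handler object] + [Persistent Entity Component Handler object] + [Persistent]
  take Taggable:  [Taggable Handler object] + [Persistent Entity Component Handler object] + [Persistent]
  take Persistent:  [Handler object] + [Persistent Entity Component Handler object] + [Persistent]
  take Entity:  [Handler object] + [Entity Component Handler object]
  take Component:  [Handler object] + [Component Handler object]
  take Handler:  [Handler object] + [Handler object]
  take object:  [object] + [object]
MRO: Resource Dispatcher Named Trackable Taggable Persistent Entity Component Handler object
Named is at position 2; next is Trackable.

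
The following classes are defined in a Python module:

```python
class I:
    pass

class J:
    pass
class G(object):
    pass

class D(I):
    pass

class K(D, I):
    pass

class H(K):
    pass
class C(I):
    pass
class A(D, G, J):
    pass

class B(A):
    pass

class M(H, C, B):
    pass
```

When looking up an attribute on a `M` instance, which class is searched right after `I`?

L[M] = M + merge(L[H], L[C], L[B], [H C B])
  take H:  [H K D I object] + [C I object] + [B A D I G J object] + [H C B]
  take K:  [K D I object] + [C I object] + [B A D I G J object] + [C B]
  take C:  [D I object] + [C I object] + [B A D I G J object] + [C B]
  take B:  [D I object] + [I object] + [B A D I G J object] + [B]
  take A:  [D I object] + [I object] + [A D I G J object]
  take D:  [D I object] + [I object] + [D I G J object]
  take I:  [I object] + [I object] + [I G J object]
  take G:  [object] + [object] + [G J object]
  take J:  [object] + [object] + [J object]
  take object:  [object] + [object] + [object]
MRO: M H K C B A D I G J object
I is at position 7; next is G.

G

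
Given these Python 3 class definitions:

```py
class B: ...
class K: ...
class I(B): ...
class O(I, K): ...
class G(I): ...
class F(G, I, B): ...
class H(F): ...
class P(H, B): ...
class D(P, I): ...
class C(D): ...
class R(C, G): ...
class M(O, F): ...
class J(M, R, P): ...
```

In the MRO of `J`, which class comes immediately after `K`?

object

L[J] = J + merge(L[M], L[R], L[P], [M R P])
  take M:  [M O F G I B K object] + [R C D P H F G I B object] + [P H F G I B object] + [M R P]
  take O:  [O F G I B K object] + [R C D P H F G I B object] + [P H F G I B object] + [R P]
  take R:  [F G I B K object] + [R C D P H F G I B object] + [P H F G I B object] + [R P]
  take C:  [F G I B K object] + [C D P H F G I B object] + [P H F G I B object] + [P]
  take D:  [F G I B K object] + [D P H F G I B object] + [P H F G I B object] + [P]
  take P:  [F G I B K object] + [P H F G I B object] + [P H F G I B object] + [P]
  take H:  [F G I B K object] + [H F G I B object] + [H F G I B object]
  take F:  [F G I B K object] + [F G I B object] + [F G I B object]
  take G:  [G I B K object] + [G I B object] + [G I B object]
  take I:  [I B K object] + [I B object] + [I B object]
  take B:  [B K object] + [B object] + [B object]
  take K:  [K object] + [object] + [object]
  take object:  [object] + [object] + [object]
MRO: J M O R C D P H F G I B K object
K is at position 12; next is object.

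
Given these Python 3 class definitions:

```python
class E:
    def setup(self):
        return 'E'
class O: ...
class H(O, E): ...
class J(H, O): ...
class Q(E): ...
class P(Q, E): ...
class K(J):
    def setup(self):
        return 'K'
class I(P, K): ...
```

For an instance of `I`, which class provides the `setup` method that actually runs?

L[I] = I + merge(L[P], L[K], [P K])
  take P:  [P Q E object] + [K J H O E object] + [P K]
  take Q:  [Q E object] + [K J H O E object] + [K]
  take K:  [E object] + [K J H O E object] + [K]
  take J:  [E object] + [J H O E object]
  take H:  [E object] + [H O E object]
  take O:  [E object] + [O E object]
  take E:  [E object] + [E object]
  take object:  [object] + [object]
MRO: I P Q K J H O E object
setup is defined in: E, K. First along the MRO is K.

K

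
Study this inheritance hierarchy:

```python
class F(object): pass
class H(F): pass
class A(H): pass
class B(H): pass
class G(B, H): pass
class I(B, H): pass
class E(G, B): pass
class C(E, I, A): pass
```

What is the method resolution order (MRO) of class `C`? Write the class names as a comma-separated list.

L[C] = C + merge(L[E], L[I], L[A], [E I A])
  take E:  [E G B H F object] + [I B H F object] + [A H F object] + [E I A]
  take G:  [G B H F object] + [I B H F object] + [A H F object] + [I A]
  take I:  [B H F object] + [I B H F object] + [A H F object] + [I A]
  take B:  [B H F object] + [B H F object] + [A H F object] + [A]
  take A:  [H F object] + [H F object] + [A H F object] + [A]
  take H:  [H F object] + [H F object] + [H F object]
  take F:  [F object] + [F object] + [F object]
  take object:  [object] + [object] + [object]

C, E, G, I, B, A, H, F, object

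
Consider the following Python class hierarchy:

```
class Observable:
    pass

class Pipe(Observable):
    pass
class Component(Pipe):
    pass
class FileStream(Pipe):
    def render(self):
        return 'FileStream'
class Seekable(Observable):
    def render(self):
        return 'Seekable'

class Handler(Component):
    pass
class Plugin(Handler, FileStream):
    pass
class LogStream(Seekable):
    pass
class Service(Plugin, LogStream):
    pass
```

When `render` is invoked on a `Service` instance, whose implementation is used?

L[Service] = Service + merge(L[Plugin], L[LogStream], [Plugin LogStream])
  take Plugin:  [Plugin Handler Component FileStream Pipe Observable object] + [LogStream Seekable Observable object] + [Plugin LogStream]
  take Handler:  [Handler Component FileStream Pipe Observable object] + [LogStream Seekable Observable object] + [LogStream]
  take Component:  [Component FileStream Pipe Observable object] + [LogStream Seekable Observable object] + [LogStream]
  take FileStream:  [FileStream Pipe Observable object] + [LogStream Seekable Observable object] + [LogStream]
  take Pipe:  [Pipe Observable object] + [LogStream Seekable Observable object] + [LogStream]
  take LogStream:  [Observable object] + [LogStream Seekable Observable object] + [LogStream]
  take Seekable:  [Observable object] + [Seekable Observable object]
  take Observable:  [Observable object] + [Observable object]
  take object:  [object] + [object]
MRO: Service Plugin Handler Component FileStream Pipe LogStream Seekable Observable object
render is defined in: FileStream, Seekable. First along the MRO is FileStream.

FileStream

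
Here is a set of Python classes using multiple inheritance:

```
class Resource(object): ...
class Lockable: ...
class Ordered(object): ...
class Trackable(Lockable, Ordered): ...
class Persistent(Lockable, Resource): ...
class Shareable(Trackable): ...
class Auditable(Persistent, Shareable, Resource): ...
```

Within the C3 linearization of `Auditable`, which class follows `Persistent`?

L[Auditable] = Auditable + merge(L[Persistent], L[Shareable], L[Resource], [Persistent Shareable Resource])
  take Persistent:  [Persistent Lockable Resource object] + [Shareable Trackable Lockable Ordered object] + [Resource object] + [Persistent Shareable Resource]
  take Shareable:  [Lockable Resource object] + [Shareable Trackable Lockable Ordered object] + [Resource object] + [Shareable Resource]
  take Trackable:  [Lockable Resource object] + [Trackable Lockable Ordered object] + [Resource object] + [Resource]
  take Lockable:  [Lockable Resource object] + [Lockable Ordered object] + [Resource object] + [Resource]
  take Resource:  [Resource object] + [Ordered object] + [Resource object] + [Resource]
  take Ordered:  [object] + [Ordered object] + [object]
  take object:  [object] + [object] + [object]
MRO: Auditable Persistent Shareable Trackable Lockable Resource Ordered object
Persistent is at position 1; next is Shareable.

Shareable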